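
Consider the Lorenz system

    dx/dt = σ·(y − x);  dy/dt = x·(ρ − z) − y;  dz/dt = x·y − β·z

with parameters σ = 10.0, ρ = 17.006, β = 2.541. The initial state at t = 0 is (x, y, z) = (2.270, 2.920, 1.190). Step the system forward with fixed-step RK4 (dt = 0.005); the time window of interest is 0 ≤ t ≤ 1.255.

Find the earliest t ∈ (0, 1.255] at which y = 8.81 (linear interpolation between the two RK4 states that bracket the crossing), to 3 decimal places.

t = 0.131

t=0.000: state=(2.270, 2.920, 1.190)
step 1 (dt=0.005): k1=(6.500, 32.982, 3.605), k2=(7.162, 33.136, 3.818), k3=(7.149, 33.161, 3.822), k4=(7.801, 33.338, 4.043); state += dt/6·(k1+2k2+2k3+k4)
t=0.005: state=(2.306, 3.086, 1.209)
t=0.010: state=(2.348, 3.254, 1.230)
t=0.015: state=(2.396, 3.424, 1.254)
continuing one RK4 step at a time; state shown every 10 steps (Δt=0.05):
t=0.050: state=(2.897, 4.718, 1.507)
t=0.100: state=(4.085, 7.034, 2.287)
t=0.130: state=(5.078, 8.755, 3.164)
next step: t=0.135: state=(5.265, 9.066, 3.353) — y has crossed 8.81
linear interpolation between t=0.130 (8.75536) and t=0.135 (9.06629) → t≈0.131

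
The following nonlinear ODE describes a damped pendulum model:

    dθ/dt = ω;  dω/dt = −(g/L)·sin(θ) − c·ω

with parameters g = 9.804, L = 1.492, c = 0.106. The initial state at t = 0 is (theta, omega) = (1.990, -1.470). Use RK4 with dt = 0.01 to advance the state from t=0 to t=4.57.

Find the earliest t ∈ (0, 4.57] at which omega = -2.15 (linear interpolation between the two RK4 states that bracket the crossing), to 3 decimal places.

t=0.000: state=(1.990, -1.470)
step 1 (dt=0.01): k1=(-1.470, -5.846), k2=(-1.499, -5.863), k3=(-1.499, -5.863), k4=(-1.529, -5.879); state += dt/6·(k1+2k2+2k3+k4)
t=0.010: state=(1.975, -1.529)
t=0.020: state=(1.959, -1.588)
t=0.030: state=(1.943, -1.647)
t=0.110: state=(1.792, -2.133)
next step: t=0.120: state=(1.771, -2.195) — omega has crossed -2.15
linear interpolation between t=0.110 (-2.13257) and t=0.120 (-2.19454) → t≈0.113

t = 0.113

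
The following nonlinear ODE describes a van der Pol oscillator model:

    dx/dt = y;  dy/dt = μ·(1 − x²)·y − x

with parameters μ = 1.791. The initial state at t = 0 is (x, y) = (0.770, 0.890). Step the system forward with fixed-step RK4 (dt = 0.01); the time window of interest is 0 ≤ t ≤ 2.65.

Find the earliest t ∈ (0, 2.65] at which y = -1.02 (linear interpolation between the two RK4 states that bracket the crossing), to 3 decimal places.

t=0.000: state=(0.770, 0.890)
step 1 (dt=0.01): k1=(0.890, -0.121), k2=(0.889, -0.137), k3=(0.889, -0.137), k4=(0.889, -0.153); state += dt/6·(k1+2k2+2k3+k4)
t=0.010: state=(0.779, 0.889)
t=0.020: state=(0.788, 0.887)
t=0.030: state=(0.797, 0.885)
continuing one RK4 step at a time; state shown every 10 steps (Δt=0.1):
t=0.100: state=(0.858, 0.862)
t=0.200: state=(0.941, 0.800)
t=0.300: state=(1.017, 0.708)
t=0.400: state=(1.082, 0.591)
t=0.500: state=(1.134, 0.458)
t=0.600: state=(1.173, 0.320)
t=0.700: state=(1.198, 0.183)
t=0.800: state=(1.210, 0.053)
t=0.900: state=(1.209, -0.068)
t=1.000: state=(1.197, -0.178)
t=1.100: state=(1.174, -0.280)
t=1.200: state=(1.141, -0.376)
t=1.300: state=(1.099, -0.469)
t=1.400: state=(1.047, -0.562)
t=1.500: state=(0.986, -0.660)
t=1.600: state=(0.915, -0.768)
t=1.700: state=(0.832, -0.890)
t=1.790: state=(0.747, -1.019)
next step: t=1.800: state=(0.736, -1.035) — y has crossed -1.02
linear interpolation between t=1.790 (-1.01888) and t=1.800 (-1.03458) → t≈1.791

t = 1.791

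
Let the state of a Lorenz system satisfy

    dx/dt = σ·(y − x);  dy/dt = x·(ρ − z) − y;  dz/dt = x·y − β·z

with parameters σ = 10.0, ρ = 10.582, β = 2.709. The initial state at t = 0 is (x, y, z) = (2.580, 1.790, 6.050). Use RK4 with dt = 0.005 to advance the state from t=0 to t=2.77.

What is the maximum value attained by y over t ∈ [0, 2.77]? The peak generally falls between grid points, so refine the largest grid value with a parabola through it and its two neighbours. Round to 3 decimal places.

t=0.000: state=(2.580, 1.790, 6.050)
step 1 (dt=0.005): k1=(-7.900, 9.903, -11.771), k2=(-7.455, 9.864, -11.663), k3=(-7.467, 9.868, -11.662), k4=(-7.033, 9.832, -11.555); state += dt/6·(k1+2k2+2k3+k4)
t=0.005: state=(2.543, 1.839, 5.992)
t=0.010: state=(2.510, 1.888, 5.934)
t=0.015: state=(2.480, 1.937, 5.878)
continuing one RK4 step at a time; state shown every 20 steps (Δt=0.1):
t=0.100: state=(2.441, 2.781, 5.101)
t=0.200: state=(3.088, 4.005, 4.707)
t=0.300: state=(4.238, 5.604, 5.143)
t=0.400: state=(5.737, 7.287, 6.795)
t=0.500: state=(7.079, 8.046, 9.632)
t=0.600: state=(7.374, 6.931, 12.250)
t=0.700: state=(6.322, 4.837, 12.893)
t=0.800: state=(4.797, 3.394, 11.780)
t=0.900: state=(3.693, 2.914, 10.112)
t=1.000: state=(3.224, 3.043, 8.588)
t=1.100: state=(3.279, 3.549, 7.474)
t=1.200: state=(3.732, 4.355, 6.909)
t=1.300: state=(4.494, 5.373, 7.030)
t=1.400: state=(5.421, 6.344, 7.940)
t=1.500: state=(6.208, 6.786, 9.468)
t=1.600: state=(6.453, 6.335, 10.932)
t=1.700: state=(6.006, 5.290, 11.531)
t=1.800: state=(5.187, 4.349, 11.133)
t=1.900: state=(4.461, 3.886, 10.197)
t=2.000: state=(4.073, 3.875, 9.202)
t=2.100: state=(4.052, 4.196, 8.439)
t=2.200: state=(4.334, 4.738, 8.071)
t=2.300: state=(4.822, 5.370, 8.190)
t=2.400: state=(5.372, 5.889, 8.784)
t=2.500: state=(5.782, 6.053, 9.653)
t=2.600: state=(5.869, 5.765, 10.409)
t=2.700: state=(5.603, 5.205, 10.703)
t=2.770: state=(5.292, 4.822, 10.592)
largest grid value and its neighbours: y(0.490)=8.04891, y(0.495)=8.05005, y(0.500)=8.04605
parabola through these three points peaks at t≈0.494 with y≈8.05025

max y = 8.050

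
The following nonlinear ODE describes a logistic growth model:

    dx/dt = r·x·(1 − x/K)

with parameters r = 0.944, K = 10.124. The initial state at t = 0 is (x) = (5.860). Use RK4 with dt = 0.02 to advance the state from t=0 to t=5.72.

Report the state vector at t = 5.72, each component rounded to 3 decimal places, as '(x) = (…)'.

(x) = (10.091)

t=0.000: state=(5.860)
step 1 (dt=0.02): k1=(2.330), k2=(2.326), k3=(2.326), k4=(2.323); state += dt/6·(k1+2k2+2k3+k4)
t=0.020: state=(5.907)
t=0.040: state=(5.953)
t=0.060: state=(5.999)
continuing one RK4 step at a time; state shown every 10 steps (Δt=0.2):
t=0.200: state=(6.318)
t=0.400: state=(6.755)
t=0.600: state=(7.165)
t=0.800: state=(7.544)
t=1.000: state=(7.890)
t=1.200: state=(8.202)
t=1.400: state=(8.479)
t=1.600: state=(8.722)
t=1.800: state=(8.935)
t=2.000: state=(9.120)
t=2.200: state=(9.278)
t=2.400: state=(9.413)
t=2.600: state=(9.528)
t=2.800: state=(9.626)
t=3.000: state=(9.708)
t=3.200: state=(9.777)
t=3.400: state=(9.835)
t=3.600: state=(9.884)
t=3.800: state=(9.924)
t=4.000: state=(9.958)
t=4.200: state=(9.986)
t=4.400: state=(10.010)
t=4.600: state=(10.029)
t=4.800: state=(10.045)
t=5.000: state=(10.059)
t=5.200: state=(10.070)
t=5.400: state=(10.079)
t=5.600: state=(10.087)
t=5.720: state=(10.091)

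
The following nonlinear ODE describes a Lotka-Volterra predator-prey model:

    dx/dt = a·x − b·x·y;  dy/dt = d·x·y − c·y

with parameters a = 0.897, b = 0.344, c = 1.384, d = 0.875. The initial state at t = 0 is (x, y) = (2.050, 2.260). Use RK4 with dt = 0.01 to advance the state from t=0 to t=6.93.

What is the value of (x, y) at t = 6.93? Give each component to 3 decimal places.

t=0.000: state=(2.050, 2.260)
step 1 (dt=0.01): k1=(0.245, 0.926), k2=(0.242, 0.930), k3=(0.242, 0.930), k4=(0.239, 0.935); state += dt/6·(k1+2k2+2k3+k4)
t=0.010: state=(2.052, 2.269)
t=0.020: state=(2.055, 2.279)
t=0.030: state=(2.057, 2.288)
continuing one RK4 step at a time; state shown every 25 steps (Δt=0.25):
t=0.250: state=(2.090, 2.517)
t=0.500: state=(2.080, 2.812)
t=0.750: state=(2.017, 3.117)
t=1.000: state=(1.907, 3.390)
t=1.250: state=(1.767, 3.586)
t=1.500: state=(1.617, 3.674)
t=1.750: state=(1.476, 3.644)
t=2.000: state=(1.357, 3.513)
t=2.250: state=(1.266, 3.309)
t=2.500: state=(1.204, 3.066)
t=2.750: state=(1.170, 2.811)
t=3.000: state=(1.162, 2.565)
t=3.250: state=(1.178, 2.343)
t=3.500: state=(1.215, 2.153)
t=3.750: state=(1.272, 1.999)
t=4.000: state=(1.348, 1.883)
t=4.250: state=(1.440, 1.807)
t=4.500: state=(1.545, 1.771)
t=4.750: state=(1.660, 1.779)
t=5.000: state=(1.779, 1.834)
t=5.250: state=(1.894, 1.939)
t=5.500: state=(1.993, 2.099)
t=5.750: state=(2.063, 2.316)
t=6.000: state=(2.092, 2.584)
t=6.250: state=(2.070, 2.885)
t=6.500: state=(1.995, 3.187)
t=6.750: state=(1.876, 3.445)
t=6.930: state=(1.773, 3.580)

(x, y) = (1.773, 3.580)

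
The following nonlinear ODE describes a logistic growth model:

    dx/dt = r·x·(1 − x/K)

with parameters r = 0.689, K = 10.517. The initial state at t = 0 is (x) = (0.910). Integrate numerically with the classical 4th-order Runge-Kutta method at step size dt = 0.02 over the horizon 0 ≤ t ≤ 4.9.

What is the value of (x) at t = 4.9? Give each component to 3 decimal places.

(x) = (7.728)

t=0.000: state=(0.910)
step 1 (dt=0.02): k1=(0.573), k2=(0.576), k3=(0.576), k4=(0.579); state += dt/6·(k1+2k2+2k3+k4)
t=0.020: state=(0.922)
t=0.040: state=(0.933)
t=0.060: state=(0.945)
continuing one RK4 step at a time; state shown every 10 steps (Δt=0.2):
t=0.200: state=(1.031)
t=0.400: state=(1.167)
t=0.600: state=(1.318)
t=0.800: state=(1.485)
t=1.000: state=(1.669)
t=1.200: state=(1.872)
t=1.400: state=(2.093)
t=1.600: state=(2.334)
t=1.800: state=(2.594)
t=2.000: state=(2.873)
t=2.200: state=(3.169)
t=2.400: state=(3.482)
t=2.600: state=(3.810)
t=2.800: state=(4.151)
t=3.000: state=(4.502)
t=3.200: state=(4.860)
t=3.400: state=(5.221)
t=3.600: state=(5.583)
t=3.800: state=(5.942)
t=4.000: state=(6.294)
t=4.200: state=(6.637)
t=4.400: state=(6.968)
t=4.600: state=(7.285)
t=4.800: state=(7.585)
t=4.900: state=(7.728)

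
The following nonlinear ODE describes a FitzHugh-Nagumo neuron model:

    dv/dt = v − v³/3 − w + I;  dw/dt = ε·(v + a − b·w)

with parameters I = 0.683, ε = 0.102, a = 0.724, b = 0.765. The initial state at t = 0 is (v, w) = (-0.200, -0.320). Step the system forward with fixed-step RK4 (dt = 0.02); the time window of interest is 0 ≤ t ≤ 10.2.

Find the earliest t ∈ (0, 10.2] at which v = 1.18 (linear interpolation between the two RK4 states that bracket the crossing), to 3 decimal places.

t = 1.098

t=0.000: state=(-0.200, -0.320)
step 1 (dt=0.02): k1=(0.806, 0.078), k2=(0.813, 0.079), k3=(0.813, 0.079), k4=(0.820, 0.080); state += dt/6·(k1+2k2+2k3+k4)
t=0.020: state=(-0.184, -0.318)
t=0.040: state=(-0.167, -0.317)
t=0.060: state=(-0.150, -0.315)
continuing one RK4 step at a time; state shown every 25 steps (Δt=0.5):
t=0.500: state=(0.307, -0.270)
t=1.000: state=(1.031, -0.190)
t=1.080: state=(1.153, -0.174)
next step: t=1.100: state=(1.183, -0.170) — v has crossed 1.18
linear interpolation between t=1.080 (1.15277) and t=1.100 (1.18261) → t≈1.098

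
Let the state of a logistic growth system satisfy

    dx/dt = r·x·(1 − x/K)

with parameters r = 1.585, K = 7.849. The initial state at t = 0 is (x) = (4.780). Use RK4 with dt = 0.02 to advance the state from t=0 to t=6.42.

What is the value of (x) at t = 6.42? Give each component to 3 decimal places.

(x) = (7.849)

t=0.000: state=(4.780)
step 1 (dt=0.02): k1=(2.962), k2=(2.952), k3=(2.952), k4=(2.941); state += dt/6·(k1+2k2+2k3+k4)
t=0.020: state=(4.839)
t=0.040: state=(4.898)
t=0.060: state=(4.956)
continuing one RK4 step at a time; state shown every 25 steps (Δt=0.5):
t=0.500: state=(6.081)
t=1.000: state=(6.936)
t=1.500: state=(7.408)
t=2.000: state=(7.643)
t=2.500: state=(7.754)
t=3.000: state=(7.806)
t=3.500: state=(7.829)
t=4.000: state=(7.840)
t=4.500: state=(7.845)
t=5.000: state=(7.847)
t=5.500: state=(7.848)
t=6.000: state=(7.849)
t=6.420: state=(7.849)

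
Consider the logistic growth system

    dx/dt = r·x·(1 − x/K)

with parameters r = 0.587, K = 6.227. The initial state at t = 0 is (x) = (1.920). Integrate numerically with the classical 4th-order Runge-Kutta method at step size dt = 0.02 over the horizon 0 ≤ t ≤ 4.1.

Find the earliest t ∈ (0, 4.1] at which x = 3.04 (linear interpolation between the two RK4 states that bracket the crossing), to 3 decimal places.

t = 1.296

t=0.000: state=(1.920)
step 1 (dt=0.02): k1=(0.780), k2=(0.781), k3=(0.781), k4=(0.783); state += dt/6·(k1+2k2+2k3+k4)
t=0.020: state=(1.936)
t=0.040: state=(1.951)
t=0.060: state=(1.967)
continuing one RK4 step at a time; state shown every 10 steps (Δt=0.2):
t=0.200: state=(2.079)
t=0.400: state=(2.245)
t=0.600: state=(2.416)
t=0.800: state=(2.592)
t=1.000: state=(2.771)
t=1.200: state=(2.952)
t=1.280: state=(3.025)
next step: t=1.300: state=(3.044) — x has crossed 3.04
linear interpolation between t=1.280 (3.02548) and t=1.300 (3.04374) → t≈1.296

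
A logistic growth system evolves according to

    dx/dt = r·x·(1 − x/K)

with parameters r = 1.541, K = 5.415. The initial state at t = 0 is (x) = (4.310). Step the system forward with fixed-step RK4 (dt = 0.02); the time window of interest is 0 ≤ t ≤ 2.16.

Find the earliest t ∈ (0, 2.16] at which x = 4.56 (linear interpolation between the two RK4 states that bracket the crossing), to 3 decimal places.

t=0.000: state=(4.310)
step 1 (dt=0.02): k1=(1.355), k2=(1.343), k3=(1.343), k4=(1.331); state += dt/6·(k1+2k2+2k3+k4)
t=0.020: state=(4.337)
t=0.040: state=(4.363)
t=0.060: state=(4.389)
continuing one RK4 step at a time; state shown every 5 steps (Δt=0.1):
t=0.100: state=(4.439)
t=0.200: state=(4.557)
next step: t=0.220: state=(4.579) — x has crossed 4.56
linear interpolation between t=0.200 (4.55662) and t=0.220 (4.57865) → t≈0.203

t = 0.203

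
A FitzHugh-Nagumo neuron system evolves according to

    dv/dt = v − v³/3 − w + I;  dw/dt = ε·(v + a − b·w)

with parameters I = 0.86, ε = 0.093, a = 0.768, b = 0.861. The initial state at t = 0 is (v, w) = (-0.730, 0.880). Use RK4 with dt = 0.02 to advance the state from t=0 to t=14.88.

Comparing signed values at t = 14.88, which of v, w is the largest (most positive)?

t=0.000: state=(-0.730, 0.880)
step 1 (dt=0.02): k1=(-0.620, -0.067), k2=(-0.623, -0.067), k3=(-0.623, -0.067), k4=(-0.625, -0.068); state += dt/6·(k1+2k2+2k3+k4)
t=0.020: state=(-0.742, 0.879)
t=0.040: state=(-0.755, 0.877)
t=0.060: state=(-0.768, 0.876)
continuing one RK4 step at a time; state shown every 25 steps (Δt=0.5):
t=0.500: state=(-1.054, 0.840)
t=1.000: state=(-1.338, 0.787)
t=1.500: state=(-1.510, 0.726)
t=2.000: state=(-1.580, 0.661)
t=2.500: state=(-1.591, 0.598)
t=3.000: state=(-1.574, 0.537)
t=3.500: state=(-1.545, 0.480)
t=4.000: state=(-1.511, 0.427)
t=4.500: state=(-1.474, 0.377)
t=5.000: state=(-1.435, 0.331)
t=5.500: state=(-1.395, 0.288)
t=6.000: state=(-1.354, 0.249)
t=6.500: state=(-1.311, 0.214)
t=7.000: state=(-1.267, 0.182)
t=7.500: state=(-1.222, 0.153)
t=8.000: state=(-1.174, 0.127)
t=8.500: state=(-1.123, 0.105)
t=9.000: state=(-1.069, 0.086)
t=9.500: state=(-1.011, 0.070)
t=10.000: state=(-0.945, 0.058)
t=10.500: state=(-0.871, 0.049)
t=11.000: state=(-0.783, 0.044)
t=11.500: state=(-0.676, 0.044)
t=12.000: state=(-0.535, 0.050)
t=12.500: state=(-0.339, 0.063)
t=13.000: state=(-0.046, 0.086)
t=13.500: state=(0.414, 0.125)
t=14.000: state=(1.053, 0.189)
t=14.500: state=(1.612, 0.278)
t=14.880: state=(1.817, 0.357)
compare at T: v=1.817, w=0.357

largest component: v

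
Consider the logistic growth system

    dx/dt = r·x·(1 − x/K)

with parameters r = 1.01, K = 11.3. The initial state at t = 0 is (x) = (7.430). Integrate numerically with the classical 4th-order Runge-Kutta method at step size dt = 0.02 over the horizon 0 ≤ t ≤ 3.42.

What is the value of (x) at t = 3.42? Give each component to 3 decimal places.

t=0.000: state=(7.430)
step 1 (dt=0.02): k1=(2.570), k2=(2.562), k3=(2.562), k4=(2.554); state += dt/6·(k1+2k2+2k3+k4)
t=0.020: state=(7.481)
t=0.040: state=(7.532)
t=0.060: state=(7.583)
continuing one RK4 step at a time; state shown every 10 steps (Δt=0.2):
t=0.200: state=(7.927)
t=0.400: state=(8.384)
t=0.600: state=(8.800)
t=0.800: state=(9.171)
t=1.000: state=(9.498)
t=1.200: state=(9.783)
t=1.400: state=(10.030)
t=1.600: state=(10.240)
t=1.800: state=(10.419)
t=2.000: state=(10.570)
t=2.200: state=(10.696)
t=2.400: state=(10.802)
t=2.600: state=(10.890)
t=2.800: state=(10.962)
t=3.000: state=(11.023)
t=3.200: state=(11.072)
t=3.400: state=(11.113)
t=3.420: state=(11.117)

(x) = (11.117)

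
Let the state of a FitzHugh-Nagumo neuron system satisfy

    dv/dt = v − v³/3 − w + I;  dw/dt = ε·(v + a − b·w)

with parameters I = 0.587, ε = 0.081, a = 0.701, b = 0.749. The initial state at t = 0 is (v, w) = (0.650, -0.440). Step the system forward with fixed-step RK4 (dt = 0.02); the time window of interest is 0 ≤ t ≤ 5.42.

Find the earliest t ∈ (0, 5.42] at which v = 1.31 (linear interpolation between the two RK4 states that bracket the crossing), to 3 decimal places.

t=0.000: state=(0.650, -0.440)
step 1 (dt=0.02): k1=(1.585, 0.136), k2=(1.593, 0.137), k3=(1.593, 0.137), k4=(1.600, 0.139); state += dt/6·(k1+2k2+2k3+k4)
t=0.020: state=(0.682, -0.437)
t=0.040: state=(0.714, -0.434)
t=0.060: state=(0.746, -0.432)
continuing one RK4 step at a time; state shown every 10 steps (Δt=0.2):
t=0.200: state=(0.978, -0.410)
t=0.400: state=(1.301, -0.376)
next step: t=0.420: state=(1.331, -0.372) — v has crossed 1.31
linear interpolation between t=0.400 (1.30102) and t=0.420 (1.33135) → t≈0.406

t = 0.406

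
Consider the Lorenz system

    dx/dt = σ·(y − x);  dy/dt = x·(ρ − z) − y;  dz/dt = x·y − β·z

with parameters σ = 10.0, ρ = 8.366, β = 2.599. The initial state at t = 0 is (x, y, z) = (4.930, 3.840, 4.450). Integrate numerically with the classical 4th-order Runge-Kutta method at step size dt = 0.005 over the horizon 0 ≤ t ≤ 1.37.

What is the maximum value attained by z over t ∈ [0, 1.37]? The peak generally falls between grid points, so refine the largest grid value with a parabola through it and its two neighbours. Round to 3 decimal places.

t=0.000: state=(4.930, 3.840, 4.450)
step 1 (dt=0.005): k1=(-10.900, 15.466, 7.366), k2=(-10.241, 15.230, 7.403), k3=(-10.263, 15.237, 7.406), k4=(-9.625, 15.008, 7.444); state += dt/6·(k1+2k2+2k3+k4)
t=0.005: state=(4.879, 3.916, 4.487)
t=0.010: state=(4.834, 3.990, 4.524)
t=0.015: state=(4.794, 4.062, 4.562)
continuing one RK4 step at a time; state shown every 10 steps (Δt=0.05):
t=0.050: state=(4.651, 4.516, 4.842)
t=0.100: state=(4.715, 5.046, 5.301)
t=0.150: state=(4.936, 5.457, 5.845)
t=0.200: state=(5.205, 5.737, 6.468)
t=0.250: state=(5.447, 5.863, 7.134)
t=0.300: state=(5.607, 5.819, 7.785)
t=0.350: state=(5.652, 5.614, 8.351)
t=0.400: state=(5.570, 5.283, 8.770)
t=0.450: state=(5.372, 4.881, 9.007)
t=0.500: state=(5.091, 4.470, 9.056)
t=0.550: state=(4.765, 4.097, 8.940)
t=0.600: state=(4.435, 3.793, 8.699)
t=0.650: state=(4.132, 3.571, 8.375)
t=0.700: state=(3.879, 3.431, 8.010)
t=0.750: state=(3.686, 3.364, 7.634)
t=0.800: state=(3.557, 3.361, 7.273)
t=0.850: state=(3.489, 3.413, 6.944)
t=0.900: state=(3.479, 3.513, 6.663)
t=0.950: state=(3.521, 3.652, 6.438)
t=1.000: state=(3.608, 3.824, 6.278)
t=1.050: state=(3.734, 4.021, 6.188)
t=1.100: state=(3.892, 4.232, 6.172)
t=1.150: state=(4.072, 4.447, 6.231)
t=1.200: state=(4.264, 4.652, 6.362)
t=1.250: state=(4.456, 4.831, 6.557)
t=1.300: state=(4.635, 4.970, 6.805)
t=1.350: state=(4.786, 5.054, 7.085)
t=1.370: state=(4.837, 5.071, 7.201)
largest grid value and its neighbours: z(0.485)=9.05961, z(0.490)=9.05995, z(0.495)=9.05857
parabola through these three points peaks at t≈0.488 with z≈9.06003

max z = 9.060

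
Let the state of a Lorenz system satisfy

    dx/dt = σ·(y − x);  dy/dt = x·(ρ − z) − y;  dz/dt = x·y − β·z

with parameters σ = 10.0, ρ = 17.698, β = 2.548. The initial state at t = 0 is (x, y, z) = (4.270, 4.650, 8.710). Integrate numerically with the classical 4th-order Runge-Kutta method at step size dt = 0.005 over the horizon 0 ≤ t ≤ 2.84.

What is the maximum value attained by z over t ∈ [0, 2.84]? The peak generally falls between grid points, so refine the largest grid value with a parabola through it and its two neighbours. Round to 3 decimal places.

t=0.000: state=(4.270, 4.650, 8.710)
step 1 (dt=0.005): k1=(3.800, 33.729, -2.338), k2=(4.548, 33.755, -1.918), k3=(4.530, 33.767, -1.911), k4=(5.262, 33.805, -1.483); state += dt/6·(k1+2k2+2k3+k4)
t=0.005: state=(4.293, 4.819, 8.700)
t=0.010: state=(4.323, 4.988, 8.695)
t=0.015: state=(4.359, 5.158, 8.695)
continuing one RK4 step at a time; state shown every 20 steps (Δt=0.1):
t=0.100: state=(5.809, 8.261, 9.599)
t=0.200: state=(8.698, 11.639, 14.042)
t=0.300: state=(10.483, 10.480, 20.987)
t=0.400: state=(8.460, 4.966, 22.904)
t=0.500: state=(4.978, 2.040, 19.644)
t=0.600: state=(2.956, 1.799, 15.825)
t=0.700: state=(2.447, 2.484, 12.745)
t=0.800: state=(2.909, 3.780, 10.600)
t=0.900: state=(4.214, 5.982, 9.738)
t=1.000: state=(6.468, 9.153, 11.156)
t=1.100: state=(9.155, 11.415, 16.073)
t=1.200: state=(9.945, 8.928, 21.630)
t=1.300: state=(7.501, 4.249, 21.832)
t=1.400: state=(4.586, 2.326, 18.524)
t=1.500: state=(3.128, 2.406, 15.098)
t=1.600: state=(2.970, 3.309, 12.438)
t=1.700: state=(3.739, 4.937, 10.840)
t=1.800: state=(5.383, 7.467, 10.901)
t=1.900: state=(7.757, 10.220, 13.713)
t=2.000: state=(9.586, 10.330, 18.953)
t=2.100: state=(8.770, 6.558, 21.808)
t=2.200: state=(6.085, 3.430, 20.044)
t=2.300: state=(4.050, 2.718, 16.805)
t=2.400: state=(3.368, 3.267, 13.953)
t=2.500: state=(3.742, 4.560, 12.013)
t=2.600: state=(4.981, 6.634, 11.455)
t=2.700: state=(6.962, 9.157, 13.109)
t=2.800: state=(8.898, 10.228, 17.249)
t=2.840: state=(9.254, 9.656, 19.038)
largest grid value and its neighbours: z(0.370)=23.11738, z(0.375)=23.12371, z(0.380)=23.11227
parabola through these three points peaks at t≈0.374 with z≈23.12390

max z = 23.124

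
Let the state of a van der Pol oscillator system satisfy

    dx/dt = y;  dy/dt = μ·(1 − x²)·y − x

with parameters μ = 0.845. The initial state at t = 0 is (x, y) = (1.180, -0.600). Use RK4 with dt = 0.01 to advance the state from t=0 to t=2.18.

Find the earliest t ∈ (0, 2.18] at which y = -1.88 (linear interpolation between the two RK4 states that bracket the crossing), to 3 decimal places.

t = 1.044

t=0.000: state=(1.180, -0.600)
step 1 (dt=0.01): k1=(-0.600, -0.981), k2=(-0.605, -0.980), k3=(-0.605, -0.980), k4=(-0.610, -0.979); state += dt/6·(k1+2k2+2k3+k4)
t=0.010: state=(1.174, -0.610)
t=0.020: state=(1.168, -0.620)
t=0.030: state=(1.162, -0.629)
continuing one RK4 step at a time; state shown every 10 steps (Δt=0.1):
t=0.100: state=(1.115, -0.697)
t=0.200: state=(1.041, -0.795)
t=0.300: state=(0.956, -0.895)
t=0.400: state=(0.861, -1.000)
t=0.500: state=(0.756, -1.112)
t=0.600: state=(0.639, -1.232)
t=0.700: state=(0.509, -1.363)
t=0.800: state=(0.366, -1.505)
t=0.900: state=(0.208, -1.656)
t=1.000: state=(0.034, -1.812)
t=1.040: state=(-0.039, -1.874)
next step: t=1.050: state=(-0.058, -1.890) — y has crossed -1.88
linear interpolation between t=1.040 (-1.87420) and t=1.050 (-1.88957) → t≈1.044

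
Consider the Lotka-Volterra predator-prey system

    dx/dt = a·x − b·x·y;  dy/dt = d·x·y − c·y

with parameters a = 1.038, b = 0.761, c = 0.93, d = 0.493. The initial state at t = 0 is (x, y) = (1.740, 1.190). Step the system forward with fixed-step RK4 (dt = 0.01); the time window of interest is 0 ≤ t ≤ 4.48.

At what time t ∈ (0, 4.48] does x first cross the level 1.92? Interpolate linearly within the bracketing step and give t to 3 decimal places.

t = 0.675

t=0.000: state=(1.740, 1.190)
step 1 (dt=0.01): k1=(0.230, -0.086), k2=(0.231, -0.085), k3=(0.231, -0.085), k4=(0.232, -0.084); state += dt/6·(k1+2k2+2k3+k4)
t=0.010: state=(1.742, 1.189)
t=0.020: state=(1.745, 1.188)
t=0.030: state=(1.747, 1.187)
continuing one RK4 step at a time; state shown every 20 steps (Δt=0.2):
t=0.200: state=(1.789, 1.176)
t=0.400: state=(1.842, 1.167)
t=0.600: state=(1.898, 1.166)
t=0.670: state=(1.919, 1.166)
next step: t=0.680: state=(1.921, 1.167) — x has crossed 1.92
linear interpolation between t=0.670 (1.91856) and t=0.680 (1.92144) → t≈0.675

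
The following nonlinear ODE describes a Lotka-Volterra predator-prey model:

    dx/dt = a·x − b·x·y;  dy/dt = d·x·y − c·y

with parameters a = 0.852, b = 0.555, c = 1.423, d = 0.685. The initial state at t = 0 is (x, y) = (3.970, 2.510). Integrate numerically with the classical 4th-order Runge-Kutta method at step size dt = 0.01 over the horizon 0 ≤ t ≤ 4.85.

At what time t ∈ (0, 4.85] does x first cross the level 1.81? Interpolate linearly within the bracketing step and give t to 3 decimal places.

t = 0.748

t=0.000: state=(3.970, 2.510)
step 1 (dt=0.01): k1=(-2.148, 3.254), k2=(-2.178, 3.257), k3=(-2.178, 3.256), k4=(-2.208, 3.258); state += dt/6·(k1+2k2+2k3+k4)
t=0.010: state=(3.948, 2.543)
t=0.020: state=(3.926, 2.575)
t=0.030: state=(3.903, 2.608)
continuing one RK4 step at a time; state shown every 20 steps (Δt=0.2):
t=0.200: state=(3.438, 3.143)
t=0.400: state=(2.794, 3.625)
t=0.600: state=(2.184, 3.831)
t=0.740: state=(1.828, 3.803)
next step: t=0.750: state=(1.805, 3.796) — x has crossed 1.81
linear interpolation between t=0.740 (1.82767) and t=0.750 (1.80484) → t≈0.748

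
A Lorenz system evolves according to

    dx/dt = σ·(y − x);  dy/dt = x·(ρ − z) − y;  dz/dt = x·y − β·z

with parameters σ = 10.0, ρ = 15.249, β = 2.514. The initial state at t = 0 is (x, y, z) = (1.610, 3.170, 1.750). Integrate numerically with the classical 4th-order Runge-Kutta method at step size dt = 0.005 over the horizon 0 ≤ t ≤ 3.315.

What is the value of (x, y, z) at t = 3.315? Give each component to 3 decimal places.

(x, y, z) = (-2.755, -3.933, 6.984)

t=0.000: state=(1.610, 3.170, 1.750)
step 1 (dt=0.005): k1=(15.600, 18.563, 0.704), k2=(15.674, 19.041, 0.900), k3=(15.684, 19.041, 0.901), k4=(15.768, 19.519, 1.102); state += dt/6·(k1+2k2+2k3+k4)
t=0.005: state=(1.688, 3.265, 1.755)
t=0.010: state=(1.768, 3.365, 1.761)
t=0.015: state=(1.848, 3.470, 1.770)
continuing one RK4 step at a time; state shown every 40 steps (Δt=0.2):
t=0.200: state=(6.838, 10.921, 5.822)
t=0.400: state=(10.902, 7.445, 23.235)
t=0.600: state=(1.957, -0.623, 16.159)
t=0.800: state=(-0.162, -0.456, 9.731)
t=1.000: state=(-0.638, -0.954, 5.931)
t=1.200: state=(-1.900, -3.021, 3.968)
t=1.400: state=(-6.204, -9.592, 6.460)
t=1.600: state=(-10.693, -8.962, 21.219)
t=1.800: state=(-3.220, -0.432, 16.810)
t=2.000: state=(-0.896, -0.738, 10.273)
t=2.200: state=(-1.360, -1.951, 6.431)
t=2.400: state=(-3.743, -5.769, 5.400)
t=2.600: state=(-9.429, -12.003, 13.810)
t=2.800: state=(-7.008, -3.088, 20.260)
t=3.000: state=(-1.981, -1.072, 13.160)
t=3.200: state=(-1.810, -2.316, 8.387)
t=3.315: state=(-2.755, -3.933, 6.984)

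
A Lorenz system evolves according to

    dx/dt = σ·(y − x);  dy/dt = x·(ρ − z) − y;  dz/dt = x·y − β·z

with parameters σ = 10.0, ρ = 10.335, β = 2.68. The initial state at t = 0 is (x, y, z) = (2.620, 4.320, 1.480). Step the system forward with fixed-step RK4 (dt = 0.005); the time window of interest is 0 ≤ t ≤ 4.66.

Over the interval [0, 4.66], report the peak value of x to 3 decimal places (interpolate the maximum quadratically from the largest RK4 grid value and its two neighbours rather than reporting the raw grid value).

t=0.000: state=(2.620, 4.320, 1.480)
step 1 (dt=0.005): k1=(17.000, 18.880, 7.352), k2=(17.047, 19.160, 7.612), k3=(17.053, 19.159, 7.613), k4=(17.105, 19.436, 7.877); state += dt/6·(k1+2k2+2k3+k4)
t=0.005: state=(2.705, 4.416, 1.518)
t=0.010: state=(2.791, 4.514, 1.559)
t=0.015: state=(2.878, 4.616, 1.602)
continuing one RK4 step at a time; state shown every 40 steps (Δt=0.2):
t=0.200: state=(6.850, 9.183, 6.290)
t=0.400: state=(7.936, 6.009, 14.541)
t=0.600: state=(3.298, 1.682, 11.242)
t=0.800: state=(1.900, 1.865, 7.156)
t=1.000: state=(2.581, 3.268, 5.042)
t=1.200: state=(4.678, 6.054, 5.641)
t=1.400: state=(7.072, 7.580, 10.259)
t=1.600: state=(5.757, 4.349, 12.225)
t=1.800: state=(3.568, 3.000, 9.482)
t=2.000: state=(3.414, 3.748, 7.250)
t=2.200: state=(4.653, 5.483, 7.153)
t=2.400: state=(6.114, 6.514, 9.533)
t=2.600: state=(5.722, 5.039, 11.093)
t=2.800: state=(4.371, 3.899, 9.788)
t=3.000: state=(4.079, 4.237, 8.262)
t=3.200: state=(4.803, 5.295, 8.123)
t=3.400: state=(5.631, 5.850, 9.438)
t=3.600: state=(5.451, 5.102, 10.332)
t=3.800: state=(4.695, 4.400, 9.674)
t=4.000: state=(4.482, 4.563, 8.753)
t=4.200: state=(4.901, 5.185, 8.668)
t=4.400: state=(5.361, 5.475, 9.407)
t=4.600: state=(5.260, 5.072, 9.896)
t=4.660: state=(5.135, 4.913, 9.863)
largest grid value and its neighbours: x(0.320)=8.67387, x(0.325)=8.68025, x(0.330)=8.67942
parabola through these three points peaks at t≈0.327 with x≈8.68079

max x = 8.681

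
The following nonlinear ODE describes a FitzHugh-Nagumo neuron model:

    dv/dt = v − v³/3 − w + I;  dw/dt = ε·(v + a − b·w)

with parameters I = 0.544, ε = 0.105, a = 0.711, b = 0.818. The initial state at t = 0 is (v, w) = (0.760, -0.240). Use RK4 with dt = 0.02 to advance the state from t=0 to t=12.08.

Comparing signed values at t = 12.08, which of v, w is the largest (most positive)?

largest component: w

t=0.000: state=(0.760, -0.240)
step 1 (dt=0.02): k1=(1.398, 0.175), k2=(1.402, 0.176), k3=(1.402, 0.176), k4=(1.405, 0.178); state += dt/6·(k1+2k2+2k3+k4)
t=0.020: state=(0.788, -0.236)
t=0.040: state=(0.816, -0.233)
t=0.060: state=(0.844, -0.229)
continuing one RK4 step at a time; state shown every 25 steps (Δt=0.5):
t=0.500: state=(1.433, -0.136)
t=1.000: state=(1.807, -0.009)
t=1.500: state=(1.898, 0.124)
t=2.000: state=(1.887, 0.253)
t=2.500: state=(1.848, 0.375)
t=3.000: state=(1.803, 0.489)
t=3.500: state=(1.754, 0.597)
t=4.000: state=(1.705, 0.697)
t=4.500: state=(1.655, 0.790)
t=5.000: state=(1.603, 0.877)
t=5.500: state=(1.551, 0.958)
t=6.000: state=(1.497, 1.033)
t=6.500: state=(1.441, 1.101)
t=7.000: state=(1.383, 1.164)
t=7.500: state=(1.322, 1.221)
t=8.000: state=(1.257, 1.273)
t=8.500: state=(1.188, 1.319)
t=9.000: state=(1.111, 1.359)
t=9.500: state=(1.026, 1.393)
t=10.000: state=(0.926, 1.421)
t=10.500: state=(0.807, 1.443)
t=11.000: state=(0.654, 1.456)
t=11.500: state=(0.445, 1.460)
t=12.000: state=(0.132, 1.451)
t=12.080: state=(0.068, 1.447)
compare at T: v=0.068, w=1.447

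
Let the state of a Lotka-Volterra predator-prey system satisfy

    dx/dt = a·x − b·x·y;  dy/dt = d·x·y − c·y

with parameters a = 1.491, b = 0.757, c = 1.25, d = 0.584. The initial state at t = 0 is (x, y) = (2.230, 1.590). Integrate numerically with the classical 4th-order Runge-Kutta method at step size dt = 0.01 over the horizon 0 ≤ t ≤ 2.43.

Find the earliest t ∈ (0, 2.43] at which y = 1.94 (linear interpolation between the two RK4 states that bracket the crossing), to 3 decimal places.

t=0.000: state=(2.230, 1.590)
step 1 (dt=0.01): k1=(0.641, 0.083), k2=(0.641, 0.086), k3=(0.641, 0.086), k4=(0.641, 0.089); state += dt/6·(k1+2k2+2k3+k4)
t=0.010: state=(2.236, 1.591)
t=0.020: state=(2.243, 1.592)
t=0.030: state=(2.249, 1.593)
continuing one RK4 step at a time; state shown every 10 steps (Δt=0.1):
t=0.100: state=(2.294, 1.601)
t=0.200: state=(2.358, 1.619)
t=0.300: state=(2.419, 1.642)
t=0.400: state=(2.477, 1.672)
t=0.500: state=(2.530, 1.708)
t=0.600: state=(2.577, 1.750)
t=0.700: state=(2.615, 1.797)
t=0.800: state=(2.644, 1.849)
t=0.900: state=(2.663, 1.906)
t=0.950: state=(2.668, 1.935)
next step: t=0.960: state=(2.669, 1.941) — y has crossed 1.94
linear interpolation between t=0.950 (1.93506) and t=0.960 (1.94104) → t≈0.958

t = 0.958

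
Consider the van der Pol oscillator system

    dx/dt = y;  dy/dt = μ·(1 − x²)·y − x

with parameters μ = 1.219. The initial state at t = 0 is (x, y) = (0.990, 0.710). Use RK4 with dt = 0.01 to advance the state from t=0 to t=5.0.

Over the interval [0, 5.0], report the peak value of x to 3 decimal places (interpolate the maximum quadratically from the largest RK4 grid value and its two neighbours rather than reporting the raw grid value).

max x = 1.202

t=0.000: state=(0.990, 0.710)
step 1 (dt=0.01): k1=(0.710, -0.973), k2=(0.705, -0.982), k3=(0.705, -0.982), k4=(0.700, -0.992); state += dt/6·(k1+2k2+2k3+k4)
t=0.010: state=(0.997, 0.700)
t=0.020: state=(1.004, 0.690)
t=0.030: state=(1.011, 0.680)
continuing one RK4 step at a time; state shown every 20 steps (Δt=0.2):
t=0.200: state=(1.110, 0.484)
t=0.400: state=(1.182, 0.227)
t=0.600: state=(1.202, -0.023)
t=0.800: state=(1.174, -0.247)
t=1.000: state=(1.104, -0.450)
t=1.200: state=(0.994, -0.647)
t=1.400: state=(0.844, -0.860)
t=1.600: state=(0.648, -1.115)
t=1.800: state=(0.393, -1.445)
t=2.000: state=(0.063, -1.870)
t=2.200: state=(-0.358, -2.337)
t=2.400: state=(-0.858, -2.587)
t=2.600: state=(-1.351, -2.221)
t=2.800: state=(-1.709, -1.322)
t=3.000: state=(-1.885, -0.482)
t=3.200: state=(-1.925, 0.029)
t=3.400: state=(-1.889, 0.297)
t=3.600: state=(-1.814, 0.445)
t=3.800: state=(-1.715, 0.542)
t=4.000: state=(-1.598, 0.625)
t=4.200: state=(-1.464, 0.713)
t=4.400: state=(-1.312, 0.818)
t=4.600: state=(-1.135, 0.956)
t=4.800: state=(-0.926, 1.146)
t=5.000: state=(-0.671, 1.417)
largest grid value and its neighbours: x(0.570)=1.20171, x(0.580)=1.20179, x(0.590)=1.20174
parabola through these three points peaks at t≈0.581 with x≈1.20179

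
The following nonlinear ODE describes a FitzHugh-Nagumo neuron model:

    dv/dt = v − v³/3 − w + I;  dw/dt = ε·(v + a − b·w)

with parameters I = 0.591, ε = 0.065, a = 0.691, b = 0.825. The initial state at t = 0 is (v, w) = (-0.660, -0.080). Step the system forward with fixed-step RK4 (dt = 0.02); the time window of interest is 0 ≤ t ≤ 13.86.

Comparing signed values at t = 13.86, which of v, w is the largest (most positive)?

largest component: v

t=0.000: state=(-0.660, -0.080)
step 1 (dt=0.02): k1=(0.107, 0.006), k2=(0.107, 0.006), k3=(0.107, 0.006), k4=(0.108, 0.006); state += dt/6·(k1+2k2+2k3+k4)
t=0.020: state=(-0.658, -0.080)
t=0.040: state=(-0.656, -0.080)
t=0.060: state=(-0.653, -0.080)
continuing one RK4 step at a time; state shown every 25 steps (Δt=0.5):
t=0.500: state=(-0.599, -0.076)
t=1.000: state=(-0.518, -0.070)
t=1.500: state=(-0.405, -0.061)
t=2.000: state=(-0.239, -0.047)
t=2.500: state=(0.015, -0.028)
t=3.000: state=(0.415, 0.002)
t=3.500: state=(0.979, 0.046)
t=4.000: state=(1.517, 0.107)
t=4.500: state=(1.789, 0.180)
t=5.000: state=(1.862, 0.257)
t=5.500: state=(1.862, 0.332)
t=6.000: state=(1.840, 0.405)
t=6.500: state=(1.813, 0.475)
t=7.000: state=(1.784, 0.542)
t=7.500: state=(1.754, 0.606)
t=8.000: state=(1.724, 0.668)
t=8.500: state=(1.693, 0.728)
t=9.000: state=(1.662, 0.784)
t=9.500: state=(1.631, 0.838)
t=10.000: state=(1.599, 0.890)
t=10.500: state=(1.567, 0.940)
t=11.000: state=(1.535, 0.987)
t=11.500: state=(1.501, 1.031)
t=12.000: state=(1.467, 1.074)
t=12.500: state=(1.433, 1.114)
t=13.000: state=(1.397, 1.152)
t=13.500: state=(1.360, 1.188)
t=13.860: state=(1.332, 1.213)
compare at T: v=1.332, w=1.213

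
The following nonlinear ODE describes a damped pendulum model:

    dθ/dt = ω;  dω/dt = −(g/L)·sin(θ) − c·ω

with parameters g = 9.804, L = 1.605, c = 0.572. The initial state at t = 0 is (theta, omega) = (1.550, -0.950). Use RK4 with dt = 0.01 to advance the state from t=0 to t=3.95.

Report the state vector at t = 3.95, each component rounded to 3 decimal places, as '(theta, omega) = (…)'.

t=0.000: state=(1.550, -0.950)
step 1 (dt=0.01): k1=(-0.950, -5.564), k2=(-0.978, -5.547), k3=(-0.978, -5.547), k4=(-1.005, -5.530); state += dt/6·(k1+2k2+2k3+k4)
t=0.010: state=(1.540, -1.005)
t=0.020: state=(1.530, -1.061)
t=0.030: state=(1.519, -1.115)
continuing one RK4 step at a time; state shown every 20 steps (Δt=0.2):
t=0.200: state=(1.254, -1.984)
t=0.400: state=(0.774, -2.745)
t=0.600: state=(0.191, -2.975)
t=0.800: state=(-0.370, -2.537)
t=1.000: state=(-0.791, -1.616)
t=1.200: state=(-1.006, -0.525)
t=1.400: state=(-1.004, 0.516)
t=1.600: state=(-0.811, 1.378)
t=1.800: state=(-0.474, 1.923)
t=2.000: state=(-0.072, 2.022)
t=2.200: state=(0.303, 1.660)
t=2.400: state=(0.571, 0.979)
t=2.600: state=(0.687, 0.181)
t=2.800: state=(0.647, -0.563)
t=3.000: state=(0.474, -1.123)
t=3.200: state=(0.217, -1.394)
t=3.400: state=(-0.061, -1.328)
t=3.600: state=(-0.295, -0.972)
t=3.800: state=(-0.438, -0.443)
t=3.950: state=(-0.472, -0.016)

(theta, omega) = (-0.472, -0.016)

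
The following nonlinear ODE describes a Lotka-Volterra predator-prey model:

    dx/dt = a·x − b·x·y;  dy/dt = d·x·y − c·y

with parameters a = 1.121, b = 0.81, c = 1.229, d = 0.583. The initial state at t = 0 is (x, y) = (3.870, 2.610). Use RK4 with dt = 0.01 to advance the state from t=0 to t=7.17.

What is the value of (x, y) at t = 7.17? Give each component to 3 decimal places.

t=0.000: state=(3.870, 2.610)
step 1 (dt=0.01): k1=(-3.843, 2.681), k2=(-3.866, 2.665), k3=(-3.866, 2.665), k4=(-3.888, 2.649); state += dt/6·(k1+2k2+2k3+k4)
t=0.010: state=(3.831, 2.637)
t=0.020: state=(3.792, 2.663)
t=0.030: state=(3.753, 2.689)
continuing one RK4 step at a time; state shown every 25 steps (Δt=0.25):
t=0.250: state=(2.847, 3.133)
t=0.500: state=(1.959, 3.260)
t=0.750: state=(1.363, 3.044)
t=1.000: state=(1.011, 2.655)
t=1.250: state=(0.817, 2.228)
t=1.500: state=(0.717, 1.831)
t=1.750: state=(0.679, 1.490)
t=2.000: state=(0.684, 1.209)
t=2.250: state=(0.726, 0.985)
t=2.500: state=(0.801, 0.810)
t=2.750: state=(0.913, 0.674)
t=3.000: state=(1.066, 0.573)
t=3.250: state=(1.266, 0.499)
t=3.500: state=(1.523, 0.449)
t=3.750: state=(1.846, 0.422)
t=4.000: state=(2.245, 0.418)
t=4.250: state=(2.725, 0.441)
t=4.500: state=(3.281, 0.502)
t=4.750: state=(3.880, 0.622)
t=5.000: state=(4.438, 0.840)
t=5.250: state=(4.785, 1.214)
t=5.500: state=(4.687, 1.793)
t=5.750: state=(4.017, 2.503)
t=6.000: state=(3.007, 3.075)
t=6.250: state=(2.079, 3.267)
t=6.500: state=(1.438, 3.094)
t=6.750: state=(1.054, 2.721)
t=7.000: state=(0.840, 2.294)
t=7.170: state=(0.755, 2.014)

(x, y) = (0.755, 2.014)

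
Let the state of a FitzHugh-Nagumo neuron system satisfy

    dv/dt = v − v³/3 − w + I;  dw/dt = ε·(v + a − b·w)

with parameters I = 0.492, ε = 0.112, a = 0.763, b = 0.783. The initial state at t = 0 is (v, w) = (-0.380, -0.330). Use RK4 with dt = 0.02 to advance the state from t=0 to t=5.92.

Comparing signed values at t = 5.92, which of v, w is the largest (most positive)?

t=0.000: state=(-0.380, -0.330)
step 1 (dt=0.02): k1=(0.460, 0.072), k2=(0.464, 0.072), k3=(0.464, 0.072), k4=(0.467, 0.073); state += dt/6·(k1+2k2+2k3+k4)
t=0.020: state=(-0.371, -0.329)
t=0.040: state=(-0.361, -0.327)
t=0.060: state=(-0.352, -0.326)
continuing one RK4 step at a time; state shown every 10 steps (Δt=0.2):
t=0.200: state=(-0.281, -0.315)
t=0.400: state=(-0.165, -0.297)
t=0.600: state=(-0.029, -0.277)
t=0.800: state=(0.132, -0.254)
t=1.000: state=(0.323, -0.228)
t=1.200: state=(0.545, -0.198)
t=1.400: state=(0.792, -0.162)
t=1.600: state=(1.050, -0.122)
t=1.800: state=(1.294, -0.077)
t=2.000: state=(1.499, -0.028)
t=2.200: state=(1.650, 0.025)
t=2.400: state=(1.749, 0.079)
t=2.600: state=(1.806, 0.134)
t=2.800: state=(1.833, 0.189)
t=3.000: state=(1.842, 0.244)
t=3.200: state=(1.838, 0.297)
t=3.400: state=(1.828, 0.350)
t=3.600: state=(1.813, 0.401)
t=3.800: state=(1.795, 0.451)
t=4.000: state=(1.776, 0.500)
t=4.200: state=(1.756, 0.547)
t=4.400: state=(1.735, 0.594)
t=4.600: state=(1.713, 0.638)
t=4.800: state=(1.691, 0.682)
t=5.000: state=(1.669, 0.724)
t=5.200: state=(1.646, 0.766)
t=5.400: state=(1.623, 0.806)
t=5.600: state=(1.600, 0.844)
t=5.800: state=(1.576, 0.882)
t=5.920: state=(1.562, 0.904)
compare at T: v=1.562, w=0.904

largest component: v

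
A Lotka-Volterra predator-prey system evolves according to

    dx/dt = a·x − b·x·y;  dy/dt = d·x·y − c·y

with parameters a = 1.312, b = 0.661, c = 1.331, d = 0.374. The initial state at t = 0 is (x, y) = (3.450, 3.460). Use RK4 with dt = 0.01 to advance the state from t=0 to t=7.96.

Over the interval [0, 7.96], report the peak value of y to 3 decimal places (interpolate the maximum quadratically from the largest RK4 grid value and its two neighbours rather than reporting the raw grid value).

t=0.000: state=(3.450, 3.460)
step 1 (dt=0.01): k1=(-3.364, -0.141), k2=(-3.346, -0.163), k3=(-3.346, -0.162), k4=(-3.328, -0.184); state += dt/6·(k1+2k2+2k3+k4)
t=0.010: state=(3.417, 3.458)
t=0.020: state=(3.383, 3.456)
t=0.030: state=(3.351, 3.454)
continuing one RK4 step at a time; state shown every 50 steps (Δt=0.5):
t=0.500: state=(2.250, 2.986)
t=1.000: state=(1.833, 2.228)
t=1.500: state=(1.885, 1.612)
t=2.000: state=(2.289, 1.217)
t=2.500: state=(3.061, 1.026)
t=3.000: state=(4.222, 1.036)
t=3.500: state=(5.559, 1.331)
t=4.000: state=(6.173, 2.095)
t=4.500: state=(4.983, 3.141)
t=5.000: state=(3.144, 3.427)
t=5.500: state=(2.121, 2.841)
t=6.000: state=(1.813, 2.093)
t=6.500: state=(1.936, 1.519)
t=7.000: state=(2.408, 1.165)
t=7.500: state=(3.256, 1.011)
t=7.960: state=(4.373, 1.052)
largest grid value and its neighbours: y(4.860)=3.46193, y(4.870)=3.46225, y(4.880)=3.46211
parabola through these three points peaks at t≈4.872 with y≈3.46225

max y = 3.462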